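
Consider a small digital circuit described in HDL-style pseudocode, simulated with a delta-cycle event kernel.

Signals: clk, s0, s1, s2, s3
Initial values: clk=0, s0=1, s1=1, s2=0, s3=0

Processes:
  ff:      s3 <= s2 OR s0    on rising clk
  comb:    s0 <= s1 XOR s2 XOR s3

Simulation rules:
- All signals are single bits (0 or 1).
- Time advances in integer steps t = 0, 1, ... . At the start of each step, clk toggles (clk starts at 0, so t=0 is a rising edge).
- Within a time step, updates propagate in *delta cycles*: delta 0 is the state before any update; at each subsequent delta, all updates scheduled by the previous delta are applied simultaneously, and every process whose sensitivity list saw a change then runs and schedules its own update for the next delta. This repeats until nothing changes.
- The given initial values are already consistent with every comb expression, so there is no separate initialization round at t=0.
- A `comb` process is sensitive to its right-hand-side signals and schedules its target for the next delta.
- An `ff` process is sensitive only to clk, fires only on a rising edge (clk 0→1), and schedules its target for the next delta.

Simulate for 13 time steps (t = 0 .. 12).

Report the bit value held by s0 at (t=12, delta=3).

t=0 Δ0: s1=1 clk=0 s3=0 s0=1 s2=0
  Δ1: clk:0→1
  Δ2: s3:0→1
  Δ3: s0:1→0
  (3Δ to stable)
t=1 Δ0: s1=1 clk=1 s3=1 s0=0 s2=0
  Δ1: clk:1→0
  (1Δ to stable)
t=2 Δ0: s1=1 clk=0 s3=1 s0=0 s2=0
  Δ1: clk:0→1
  Δ2: s3:1→0
  Δ3: s0:0→1
  (3Δ to stable)
t=3 Δ0: s1=1 clk=1 s3=0 s0=1 s2=0
  Δ1: clk:1→0
  (1Δ to stable)
t=4 Δ0: s1=1 clk=0 s3=0 s0=1 s2=0
  Δ1: clk:0→1
  Δ2: s3:0→1
  Δ3: s0:1→0
  (3Δ to stable)
t=5 Δ0: s1=1 clk=1 s3=1 s0=0 s2=0
  Δ1: clk:1→0
  (1Δ to stable)
t=6 Δ0: s1=1 clk=0 s3=1 s0=0 s2=0
  Δ1: clk:0→1
  Δ2: s3:1→0
  Δ3: s0:0→1
  (3Δ to stable)
t=7 Δ0: s1=1 clk=1 s3=0 s0=1 s2=0
  Δ1: clk:1→0
  (1Δ to stable)
t=8 Δ0: s1=1 clk=0 s3=0 s0=1 s2=0
  Δ1: clk:0→1
  Δ2: s3:0→1
  Δ3: s0:1→0
  (3Δ to stable)
t=9 Δ0: s1=1 clk=1 s3=1 s0=0 s2=0
  Δ1: clk:1→0
  (1Δ to stable)
t=10 Δ0: s1=1 clk=0 s3=1 s0=0 s2=0
  Δ1: clk:0→1
  Δ2: s3:1→0
  Δ3: s0:0→1
  (3Δ to stable)
t=11 Δ0: s1=1 clk=1 s3=0 s0=1 s2=0
  Δ1: clk:1→0
  (1Δ to stable)
t=12 Δ0: s1=1 clk=0 s3=0 s0=1 s2=0
  Δ1: clk:0→1
  Δ2: s3:0→1
  Δ3: s0:1→0
  (3Δ to stable)

0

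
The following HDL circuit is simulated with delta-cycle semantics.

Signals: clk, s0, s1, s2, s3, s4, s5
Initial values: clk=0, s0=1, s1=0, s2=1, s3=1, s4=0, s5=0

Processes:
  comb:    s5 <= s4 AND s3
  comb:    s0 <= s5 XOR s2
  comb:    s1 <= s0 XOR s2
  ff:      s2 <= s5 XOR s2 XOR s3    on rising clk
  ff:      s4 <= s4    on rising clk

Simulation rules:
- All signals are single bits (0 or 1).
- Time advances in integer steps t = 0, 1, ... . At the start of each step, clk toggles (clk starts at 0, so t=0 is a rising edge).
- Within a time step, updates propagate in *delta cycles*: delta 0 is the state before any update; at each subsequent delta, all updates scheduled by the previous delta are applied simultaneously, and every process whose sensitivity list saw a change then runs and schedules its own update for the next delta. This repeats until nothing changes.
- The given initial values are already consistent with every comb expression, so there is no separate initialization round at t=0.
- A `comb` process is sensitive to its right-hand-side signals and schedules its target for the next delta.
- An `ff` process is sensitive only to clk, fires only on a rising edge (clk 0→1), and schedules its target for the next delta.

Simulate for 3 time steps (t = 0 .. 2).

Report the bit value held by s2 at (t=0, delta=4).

t0.Δ0 s2=1 s3=1 s4=0 s0=1 s1=0 s5=0 clk=0
t0.Δ1 s2=1 s3=1 s4=0 s0=1 s1=0 s5=0 clk=1
t0.Δ2 s2=0 s3=1 s4=0 s0=1 s1=0 s5=0 clk=1
t0.Δ3 s2=0 s3=1 s4=0 s0=0 s1=1 s5=0 clk=1
t0.Δ4 s2=0 s3=1 s4=0 s0=0 s1=0 s5=0 clk=1
t1.Δ0 s2=0 s3=1 s4=0 s0=0 s1=0 s5=0 clk=1
t1.Δ1 s2=0 s3=1 s4=0 s0=0 s1=0 s5=0 clk=0
t2.Δ0 s2=0 s3=1 s4=0 s0=0 s1=0 s5=0 clk=0
t2.Δ1 s2=0 s3=1 s4=0 s0=0 s1=0 s5=0 clk=1
t2.Δ2 s2=1 s3=1 s4=0 s0=0 s1=0 s5=0 clk=1
t2.Δ3 s2=1 s3=1 s4=0 s0=1 s1=1 s5=0 clk=1
t2.Δ4 s2=1 s3=1 s4=0 s0=1 s1=0 s5=0 clk=1

0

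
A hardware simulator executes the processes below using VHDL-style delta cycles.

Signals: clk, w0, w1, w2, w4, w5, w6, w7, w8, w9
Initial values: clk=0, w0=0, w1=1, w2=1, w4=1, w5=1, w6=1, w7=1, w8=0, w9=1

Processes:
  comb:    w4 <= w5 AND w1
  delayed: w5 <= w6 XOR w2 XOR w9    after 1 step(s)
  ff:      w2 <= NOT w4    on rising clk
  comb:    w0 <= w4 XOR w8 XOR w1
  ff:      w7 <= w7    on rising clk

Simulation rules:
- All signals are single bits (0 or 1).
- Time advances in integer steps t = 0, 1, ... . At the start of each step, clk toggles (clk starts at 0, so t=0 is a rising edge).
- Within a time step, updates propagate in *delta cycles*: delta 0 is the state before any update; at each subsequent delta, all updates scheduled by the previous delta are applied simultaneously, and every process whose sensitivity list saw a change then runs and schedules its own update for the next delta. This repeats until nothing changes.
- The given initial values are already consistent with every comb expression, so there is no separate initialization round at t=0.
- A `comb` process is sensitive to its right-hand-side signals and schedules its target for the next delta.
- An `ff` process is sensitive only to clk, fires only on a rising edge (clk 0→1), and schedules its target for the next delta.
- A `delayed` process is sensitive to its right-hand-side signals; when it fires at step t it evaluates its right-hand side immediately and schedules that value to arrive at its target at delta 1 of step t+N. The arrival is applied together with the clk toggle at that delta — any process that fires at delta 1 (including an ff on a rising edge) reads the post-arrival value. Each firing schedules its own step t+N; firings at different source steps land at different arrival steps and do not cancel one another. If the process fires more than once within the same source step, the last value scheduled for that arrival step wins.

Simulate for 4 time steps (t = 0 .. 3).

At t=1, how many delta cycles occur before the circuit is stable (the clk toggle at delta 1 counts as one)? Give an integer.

3

[bits: clk,w8,w6,w2,w4,w1,w9,w0,w5,w7]
t=0: Δ0=0011111011 Δ1=1011111011 Δ2=1010111011 | 2Δ
t=1: Δ0=1010111011 Δ1=0010111001 Δ2=0010011001 Δ3=0010011101 | 3Δ
t=2: Δ0=0010011101 Δ1=1010011101 Δ2=1011011101 | 2Δ
t=3: Δ0=1011011101 Δ1=0011011111 Δ2=0011111111 Δ3=0011111011 | 3Δ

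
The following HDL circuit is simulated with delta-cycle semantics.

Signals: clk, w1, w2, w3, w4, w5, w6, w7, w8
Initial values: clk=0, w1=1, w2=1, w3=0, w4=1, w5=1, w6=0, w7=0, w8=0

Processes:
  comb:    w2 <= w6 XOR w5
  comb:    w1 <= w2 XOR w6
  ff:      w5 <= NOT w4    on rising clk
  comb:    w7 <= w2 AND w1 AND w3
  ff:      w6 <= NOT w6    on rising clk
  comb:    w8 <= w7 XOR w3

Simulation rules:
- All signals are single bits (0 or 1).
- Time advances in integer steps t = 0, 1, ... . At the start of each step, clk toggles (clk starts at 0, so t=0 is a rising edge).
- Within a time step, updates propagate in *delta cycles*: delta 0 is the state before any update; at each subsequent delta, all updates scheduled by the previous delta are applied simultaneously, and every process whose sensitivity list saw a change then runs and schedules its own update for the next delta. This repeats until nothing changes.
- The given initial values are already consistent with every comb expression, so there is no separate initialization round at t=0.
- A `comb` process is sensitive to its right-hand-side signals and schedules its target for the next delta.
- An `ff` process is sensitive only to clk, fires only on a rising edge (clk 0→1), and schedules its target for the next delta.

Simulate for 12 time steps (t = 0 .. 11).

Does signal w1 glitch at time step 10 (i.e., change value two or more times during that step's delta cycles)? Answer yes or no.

yes

t=0 Δ0: w8=0 w5=1 w1=1 clk=0 w2=1 w4=1 w6=0 w3=0 w7=0
  Δ1: clk:0→1
  Δ2: w5:1→0, w6:0→1
  Δ3: w1:1→0
  (3Δ to stable)
t=1 Δ0: w8=0 w5=0 w1=0 clk=1 w2=1 w4=1 w6=1 w3=0 w7=0
  Δ1: clk:1→0
  (1Δ to stable)
t=2 Δ0: w8=0 w5=0 w1=0 clk=0 w2=1 w4=1 w6=1 w3=0 w7=0
  Δ1: clk:0→1
  Δ2: w6:1→0
  Δ3: w1:0→1, w2:1→0
  Δ4: w1:1→0
  (4Δ to stable)
t=3 Δ0: w8=0 w5=0 w1=0 clk=1 w2=0 w4=1 w6=0 w3=0 w7=0
  Δ1: clk:1→0
  (1Δ to stable)
t=4 Δ0: w8=0 w5=0 w1=0 clk=0 w2=0 w4=1 w6=0 w3=0 w7=0
  Δ1: clk:0→1
  Δ2: w6:0→1
  Δ3: w1:0→1, w2:0→1
  Δ4: w1:1→0
  (4Δ to stable)
t=5 Δ0: w8=0 w5=0 w1=0 clk=1 w2=1 w4=1 w6=1 w3=0 w7=0
  Δ1: clk:1→0
  (1Δ to stable)
t=6 Δ0: w8=0 w5=0 w1=0 clk=0 w2=1 w4=1 w6=1 w3=0 w7=0
  Δ1: clk:0→1
  Δ2: w6:1→0
  Δ3: w1:0→1, w2:1→0
  Δ4: w1:1→0
  (4Δ to stable)
t=7 Δ0: w8=0 w5=0 w1=0 clk=1 w2=0 w4=1 w6=0 w3=0 w7=0
  Δ1: clk:1→0
  (1Δ to stable)
t=8 Δ0: w8=0 w5=0 w1=0 clk=0 w2=0 w4=1 w6=0 w3=0 w7=0
  Δ1: clk:0→1
  Δ2: w6:0→1
  Δ3: w1:0→1, w2:0→1
  Δ4: w1:1→0
  (4Δ to stable)
t=9 Δ0: w8=0 w5=0 w1=0 clk=1 w2=1 w4=1 w6=1 w3=0 w7=0
  Δ1: clk:1→0
  (1Δ to stable)
t=10 Δ0: w8=0 w5=0 w1=0 clk=0 w2=1 w4=1 w6=1 w3=0 w7=0
  Δ1: clk:0→1
  Δ2: w6:1→0
  Δ3: w1:0→1, w2:1→0
  Δ4: w1:1→0
  (4Δ to stable)
t=11 Δ0: w8=0 w5=0 w1=0 clk=1 w2=0 w4=1 w6=0 w3=0 w7=0
  Δ1: clk:1→0
  (1Δ to stable)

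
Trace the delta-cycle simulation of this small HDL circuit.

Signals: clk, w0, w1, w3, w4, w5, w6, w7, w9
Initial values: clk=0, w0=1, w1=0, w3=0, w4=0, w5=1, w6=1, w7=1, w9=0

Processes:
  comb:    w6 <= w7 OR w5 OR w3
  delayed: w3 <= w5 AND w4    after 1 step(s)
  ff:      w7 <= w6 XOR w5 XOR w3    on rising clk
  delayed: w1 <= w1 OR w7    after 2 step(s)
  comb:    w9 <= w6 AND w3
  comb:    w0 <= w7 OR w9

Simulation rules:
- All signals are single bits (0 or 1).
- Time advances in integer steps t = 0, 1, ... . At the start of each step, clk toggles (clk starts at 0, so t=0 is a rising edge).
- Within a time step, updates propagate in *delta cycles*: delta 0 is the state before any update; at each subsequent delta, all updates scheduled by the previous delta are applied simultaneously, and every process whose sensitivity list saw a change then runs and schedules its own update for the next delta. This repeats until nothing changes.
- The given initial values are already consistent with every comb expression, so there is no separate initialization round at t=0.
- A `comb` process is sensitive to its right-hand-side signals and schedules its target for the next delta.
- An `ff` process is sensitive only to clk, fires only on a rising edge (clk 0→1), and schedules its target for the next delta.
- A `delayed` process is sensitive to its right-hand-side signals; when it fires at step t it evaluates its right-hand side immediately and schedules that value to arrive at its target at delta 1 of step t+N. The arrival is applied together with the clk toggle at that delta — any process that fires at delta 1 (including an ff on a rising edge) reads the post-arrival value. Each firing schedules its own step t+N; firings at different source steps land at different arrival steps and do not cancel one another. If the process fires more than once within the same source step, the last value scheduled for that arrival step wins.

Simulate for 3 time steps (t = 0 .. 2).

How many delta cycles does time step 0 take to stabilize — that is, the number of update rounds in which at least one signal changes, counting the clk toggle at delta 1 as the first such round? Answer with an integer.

[bits: w1,w0,w7,clk,w4,w6,w5,w9,w3]
t=0: Δ0=011001100 Δ1=011101100 Δ2=010101100 Δ3=000101100 | 3Δ
t=1: Δ0=000101100 Δ1=000001100 | 1Δ
t=2: Δ0=000001100 Δ1=000101100 | 1Δ

3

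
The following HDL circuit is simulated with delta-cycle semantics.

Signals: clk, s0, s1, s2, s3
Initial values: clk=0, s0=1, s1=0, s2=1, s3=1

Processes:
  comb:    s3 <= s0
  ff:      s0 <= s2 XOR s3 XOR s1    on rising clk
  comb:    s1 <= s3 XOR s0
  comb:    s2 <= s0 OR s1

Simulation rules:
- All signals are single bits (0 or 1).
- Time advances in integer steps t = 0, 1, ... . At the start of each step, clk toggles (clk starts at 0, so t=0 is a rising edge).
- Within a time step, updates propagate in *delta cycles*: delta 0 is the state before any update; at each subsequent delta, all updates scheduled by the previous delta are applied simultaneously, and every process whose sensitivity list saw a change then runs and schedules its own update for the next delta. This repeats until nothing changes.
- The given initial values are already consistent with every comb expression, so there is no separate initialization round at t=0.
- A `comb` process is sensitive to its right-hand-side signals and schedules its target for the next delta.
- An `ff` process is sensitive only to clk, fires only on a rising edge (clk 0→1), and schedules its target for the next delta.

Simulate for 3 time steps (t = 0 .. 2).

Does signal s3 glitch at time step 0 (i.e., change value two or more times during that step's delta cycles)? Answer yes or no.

[bits: s2,s3,clk,s1,s0]
t=0: Δ0=11001 Δ1=11101 Δ2=11100 Δ3=00110 Δ4=10100 Δ5=00100 | 5Δ
t=1: Δ0=00100 Δ1=00000 | 1Δ
t=2: Δ0=00000 Δ1=00100 | 1Δ

no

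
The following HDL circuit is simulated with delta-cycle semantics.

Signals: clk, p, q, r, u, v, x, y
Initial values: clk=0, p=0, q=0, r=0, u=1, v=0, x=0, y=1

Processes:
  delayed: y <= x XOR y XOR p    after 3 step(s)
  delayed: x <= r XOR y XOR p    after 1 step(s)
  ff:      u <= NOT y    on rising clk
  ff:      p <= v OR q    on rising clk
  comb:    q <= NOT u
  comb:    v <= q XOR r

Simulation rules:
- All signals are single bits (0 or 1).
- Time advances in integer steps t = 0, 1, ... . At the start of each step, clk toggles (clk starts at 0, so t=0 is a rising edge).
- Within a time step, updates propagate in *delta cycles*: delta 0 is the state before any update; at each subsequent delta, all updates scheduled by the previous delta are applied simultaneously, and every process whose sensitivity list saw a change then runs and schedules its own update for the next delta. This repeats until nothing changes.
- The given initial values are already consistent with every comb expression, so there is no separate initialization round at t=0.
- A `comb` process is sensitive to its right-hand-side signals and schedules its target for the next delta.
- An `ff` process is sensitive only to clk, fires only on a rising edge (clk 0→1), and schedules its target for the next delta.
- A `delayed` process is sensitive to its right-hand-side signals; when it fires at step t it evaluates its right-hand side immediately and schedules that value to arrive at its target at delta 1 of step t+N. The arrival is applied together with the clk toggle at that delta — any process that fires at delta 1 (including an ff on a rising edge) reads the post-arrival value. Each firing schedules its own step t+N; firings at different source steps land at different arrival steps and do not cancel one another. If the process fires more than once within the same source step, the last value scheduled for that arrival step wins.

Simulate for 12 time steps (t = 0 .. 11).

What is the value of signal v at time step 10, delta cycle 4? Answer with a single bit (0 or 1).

[bits: r,y,x,clk,q,u,p,v]
t=0: Δ0=01000100 Δ1=01010100 Δ2=01010000 Δ3=01011000 Δ4=01011001 | 4Δ
t=1: Δ0=01011001 Δ1=01001001 | 1Δ
t=2: Δ0=01001001 Δ1=01011001 Δ2=01011011 | 2Δ
t=3: Δ0=01011011 Δ1=01001011 | 1Δ
t=4: Δ0=01001011 Δ1=01011011 | 1Δ
t=5: Δ0=01011011 Δ1=00001011 | 1Δ
t=6: Δ0=00001011 Δ1=00111011 Δ2=00111111 Δ3=00110111 Δ4=00110110 | 4Δ
t=7: Δ0=00110110 Δ1=00100110 | 1Δ
t=8: Δ0=00100110 Δ1=01110110 Δ2=01110000 Δ3=01111000 Δ4=01111001 | 4Δ
t=9: Δ0=01111001 Δ1=00101001 | 1Δ
t=10: Δ0=00101001 Δ1=00011001 Δ2=00011111 Δ3=00010111 Δ4=00010110 | 4Δ
t=11: Δ0=00010110 Δ1=00100110 | 1Δ

0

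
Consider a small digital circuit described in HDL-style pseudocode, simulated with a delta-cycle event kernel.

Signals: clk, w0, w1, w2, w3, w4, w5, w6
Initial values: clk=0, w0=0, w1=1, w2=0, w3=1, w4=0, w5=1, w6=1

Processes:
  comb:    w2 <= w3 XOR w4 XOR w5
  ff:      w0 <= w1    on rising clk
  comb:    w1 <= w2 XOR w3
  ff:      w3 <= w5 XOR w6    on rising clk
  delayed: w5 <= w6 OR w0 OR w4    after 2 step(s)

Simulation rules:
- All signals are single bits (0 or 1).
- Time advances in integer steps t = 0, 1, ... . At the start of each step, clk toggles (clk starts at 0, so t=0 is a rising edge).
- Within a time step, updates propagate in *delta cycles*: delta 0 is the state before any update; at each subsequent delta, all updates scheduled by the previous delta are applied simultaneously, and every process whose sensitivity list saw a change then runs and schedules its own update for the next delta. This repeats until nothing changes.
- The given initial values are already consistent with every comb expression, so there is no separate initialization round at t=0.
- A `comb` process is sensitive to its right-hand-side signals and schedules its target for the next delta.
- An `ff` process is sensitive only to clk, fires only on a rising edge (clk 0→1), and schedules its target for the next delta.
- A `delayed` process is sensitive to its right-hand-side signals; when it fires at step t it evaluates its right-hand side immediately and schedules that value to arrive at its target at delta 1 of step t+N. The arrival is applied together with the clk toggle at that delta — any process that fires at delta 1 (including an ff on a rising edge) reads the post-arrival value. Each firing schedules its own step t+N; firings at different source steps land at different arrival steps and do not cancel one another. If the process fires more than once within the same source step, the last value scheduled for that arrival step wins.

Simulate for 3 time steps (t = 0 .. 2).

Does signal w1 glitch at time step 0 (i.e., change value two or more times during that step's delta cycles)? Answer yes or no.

[bits: w5,w4,w2,w0,w3,clk,w6,w1]
t=0: Δ0=10001011 Δ1=10001111 Δ2=10010111 Δ3=10110110 Δ4=10110111 | 4Δ
t=1: Δ0=10110111 Δ1=10110011 | 1Δ
t=2: Δ0=10110011 Δ1=10110111 | 1Δ

yes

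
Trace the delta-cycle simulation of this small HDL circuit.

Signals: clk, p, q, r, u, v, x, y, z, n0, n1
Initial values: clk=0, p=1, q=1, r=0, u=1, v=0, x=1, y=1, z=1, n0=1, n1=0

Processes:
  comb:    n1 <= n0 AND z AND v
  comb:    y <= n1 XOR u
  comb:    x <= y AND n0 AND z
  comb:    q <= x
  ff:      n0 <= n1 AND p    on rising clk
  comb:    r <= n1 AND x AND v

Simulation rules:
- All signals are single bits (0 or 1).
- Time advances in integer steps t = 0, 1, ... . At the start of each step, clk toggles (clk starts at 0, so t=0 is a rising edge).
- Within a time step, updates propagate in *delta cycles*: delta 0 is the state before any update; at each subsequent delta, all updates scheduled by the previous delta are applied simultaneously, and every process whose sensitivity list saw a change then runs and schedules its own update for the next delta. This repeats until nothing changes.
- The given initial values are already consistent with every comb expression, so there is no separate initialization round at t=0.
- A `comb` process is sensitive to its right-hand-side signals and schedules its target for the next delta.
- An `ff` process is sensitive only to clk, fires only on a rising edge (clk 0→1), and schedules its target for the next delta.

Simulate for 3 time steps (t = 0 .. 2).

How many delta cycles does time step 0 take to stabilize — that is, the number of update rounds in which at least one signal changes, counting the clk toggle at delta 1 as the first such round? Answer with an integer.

t0.Δ0 p=1 n0=1 u=1 z=1 n1=0 q=1 x=1 clk=0 r=0 y=1 v=0
t0.Δ1 p=1 n0=1 u=1 z=1 n1=0 q=1 x=1 clk=1 r=0 y=1 v=0
t0.Δ2 p=1 n0=0 u=1 z=1 n1=0 q=1 x=1 clk=1 r=0 y=1 v=0
t0.Δ3 p=1 n0=0 u=1 z=1 n1=0 q=1 x=0 clk=1 r=0 y=1 v=0
t0.Δ4 p=1 n0=0 u=1 z=1 n1=0 q=0 x=0 clk=1 r=0 y=1 v=0
t1.Δ0 p=1 n0=0 u=1 z=1 n1=0 q=0 x=0 clk=1 r=0 y=1 v=0
t1.Δ1 p=1 n0=0 u=1 z=1 n1=0 q=0 x=0 clk=0 r=0 y=1 v=0
t2.Δ0 p=1 n0=0 u=1 z=1 n1=0 q=0 x=0 clk=0 r=0 y=1 v=0
t2.Δ1 p=1 n0=0 u=1 z=1 n1=0 q=0 x=0 clk=1 r=0 y=1 v=0

4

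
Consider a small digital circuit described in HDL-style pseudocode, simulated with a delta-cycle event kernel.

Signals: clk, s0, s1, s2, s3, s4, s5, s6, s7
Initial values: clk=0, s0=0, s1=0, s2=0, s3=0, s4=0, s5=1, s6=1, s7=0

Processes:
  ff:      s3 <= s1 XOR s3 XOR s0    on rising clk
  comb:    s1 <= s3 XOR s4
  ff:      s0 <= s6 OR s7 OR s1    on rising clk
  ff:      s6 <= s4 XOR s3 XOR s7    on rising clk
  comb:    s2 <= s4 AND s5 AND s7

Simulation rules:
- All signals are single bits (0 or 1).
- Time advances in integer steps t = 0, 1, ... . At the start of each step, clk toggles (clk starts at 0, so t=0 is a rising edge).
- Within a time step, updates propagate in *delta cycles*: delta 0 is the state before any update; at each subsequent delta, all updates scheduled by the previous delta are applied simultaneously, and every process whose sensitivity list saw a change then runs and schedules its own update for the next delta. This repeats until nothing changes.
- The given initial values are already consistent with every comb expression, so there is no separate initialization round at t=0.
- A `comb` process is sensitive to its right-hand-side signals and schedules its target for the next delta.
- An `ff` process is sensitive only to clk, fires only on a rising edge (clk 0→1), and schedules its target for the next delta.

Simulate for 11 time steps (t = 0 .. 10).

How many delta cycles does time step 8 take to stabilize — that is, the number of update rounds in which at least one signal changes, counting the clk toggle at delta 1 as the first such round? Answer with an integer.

2

t0.Δ0 clk=0 s0=0 s6=1 s4=0 s1=0 s3=0 s2=0 s7=0 s5=1
t0.Δ1 clk=1 s0=0 s6=1 s4=0 s1=0 s3=0 s2=0 s7=0 s5=1
t0.Δ2 clk=1 s0=1 s6=0 s4=0 s1=0 s3=0 s2=0 s7=0 s5=1
t1.Δ0 clk=1 s0=1 s6=0 s4=0 s1=0 s3=0 s2=0 s7=0 s5=1
t1.Δ1 clk=0 s0=1 s6=0 s4=0 s1=0 s3=0 s2=0 s7=0 s5=1
t2.Δ0 clk=0 s0=1 s6=0 s4=0 s1=0 s3=0 s2=0 s7=0 s5=1
t2.Δ1 clk=1 s0=1 s6=0 s4=0 s1=0 s3=0 s2=0 s7=0 s5=1
t2.Δ2 clk=1 s0=0 s6=0 s4=0 s1=0 s3=1 s2=0 s7=0 s5=1
t2.Δ3 clk=1 s0=0 s6=0 s4=0 s1=1 s3=1 s2=0 s7=0 s5=1
t3.Δ0 clk=1 s0=0 s6=0 s4=0 s1=1 s3=1 s2=0 s7=0 s5=1
t3.Δ1 clk=0 s0=0 s6=0 s4=0 s1=1 s3=1 s2=0 s7=0 s5=1
t4.Δ0 clk=0 s0=0 s6=0 s4=0 s1=1 s3=1 s2=0 s7=0 s5=1
t4.Δ1 clk=1 s0=0 s6=0 s4=0 s1=1 s3=1 s2=0 s7=0 s5=1
t4.Δ2 clk=1 s0=1 s6=1 s4=0 s1=1 s3=0 s2=0 s7=0 s5=1
t4.Δ3 clk=1 s0=1 s6=1 s4=0 s1=0 s3=0 s2=0 s7=0 s5=1
t5.Δ0 clk=1 s0=1 s6=1 s4=0 s1=0 s3=0 s2=0 s7=0 s5=1
t5.Δ1 clk=0 s0=1 s6=1 s4=0 s1=0 s3=0 s2=0 s7=0 s5=1
t6.Δ0 clk=0 s0=1 s6=1 s4=0 s1=0 s3=0 s2=0 s7=0 s5=1
t6.Δ1 clk=1 s0=1 s6=1 s4=0 s1=0 s3=0 s2=0 s7=0 s5=1
t6.Δ2 clk=1 s0=1 s6=0 s4=0 s1=0 s3=1 s2=0 s7=0 s5=1
t6.Δ3 clk=1 s0=1 s6=0 s4=0 s1=1 s3=1 s2=0 s7=0 s5=1
t7.Δ0 clk=1 s0=1 s6=0 s4=0 s1=1 s3=1 s2=0 s7=0 s5=1
t7.Δ1 clk=0 s0=1 s6=0 s4=0 s1=1 s3=1 s2=0 s7=0 s5=1
t8.Δ0 clk=0 s0=1 s6=0 s4=0 s1=1 s3=1 s2=0 s7=0 s5=1
t8.Δ1 clk=1 s0=1 s6=0 s4=0 s1=1 s3=1 s2=0 s7=0 s5=1
t8.Δ2 clk=1 s0=1 s6=1 s4=0 s1=1 s3=1 s2=0 s7=0 s5=1
t9.Δ0 clk=1 s0=1 s6=1 s4=0 s1=1 s3=1 s2=0 s7=0 s5=1
t9.Δ1 clk=0 s0=1 s6=1 s4=0 s1=1 s3=1 s2=0 s7=0 s5=1
t10.Δ0 clk=0 s0=1 s6=1 s4=0 s1=1 s3=1 s2=0 s7=0 s5=1
t10.Δ1 clk=1 s0=1 s6=1 s4=0 s1=1 s3=1 s2=0 s7=0 s5=1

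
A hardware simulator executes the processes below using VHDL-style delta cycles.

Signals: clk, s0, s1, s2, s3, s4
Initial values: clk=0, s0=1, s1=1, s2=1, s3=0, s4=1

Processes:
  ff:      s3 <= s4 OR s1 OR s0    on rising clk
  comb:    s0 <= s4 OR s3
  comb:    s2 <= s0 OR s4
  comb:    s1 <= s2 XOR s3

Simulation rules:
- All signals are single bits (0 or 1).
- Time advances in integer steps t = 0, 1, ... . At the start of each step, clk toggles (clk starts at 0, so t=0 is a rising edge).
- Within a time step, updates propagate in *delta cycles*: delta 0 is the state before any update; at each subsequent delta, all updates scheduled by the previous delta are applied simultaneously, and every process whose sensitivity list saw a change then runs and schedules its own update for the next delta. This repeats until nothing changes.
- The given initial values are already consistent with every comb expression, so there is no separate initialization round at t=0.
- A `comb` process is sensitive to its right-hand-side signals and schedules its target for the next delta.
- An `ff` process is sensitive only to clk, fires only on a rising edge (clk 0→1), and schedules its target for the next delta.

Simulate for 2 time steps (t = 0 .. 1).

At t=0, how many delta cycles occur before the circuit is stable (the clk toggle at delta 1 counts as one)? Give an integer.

3

t0.Δ0 s3=0 clk=0 s1=1 s0=1 s2=1 s4=1
t0.Δ1 s3=0 clk=1 s1=1 s0=1 s2=1 s4=1
t0.Δ2 s3=1 clk=1 s1=1 s0=1 s2=1 s4=1
t0.Δ3 s3=1 clk=1 s1=0 s0=1 s2=1 s4=1
t1.Δ0 s3=1 clk=1 s1=0 s0=1 s2=1 s4=1
t1.Δ1 s3=1 clk=0 s1=0 s0=1 s2=1 s4=1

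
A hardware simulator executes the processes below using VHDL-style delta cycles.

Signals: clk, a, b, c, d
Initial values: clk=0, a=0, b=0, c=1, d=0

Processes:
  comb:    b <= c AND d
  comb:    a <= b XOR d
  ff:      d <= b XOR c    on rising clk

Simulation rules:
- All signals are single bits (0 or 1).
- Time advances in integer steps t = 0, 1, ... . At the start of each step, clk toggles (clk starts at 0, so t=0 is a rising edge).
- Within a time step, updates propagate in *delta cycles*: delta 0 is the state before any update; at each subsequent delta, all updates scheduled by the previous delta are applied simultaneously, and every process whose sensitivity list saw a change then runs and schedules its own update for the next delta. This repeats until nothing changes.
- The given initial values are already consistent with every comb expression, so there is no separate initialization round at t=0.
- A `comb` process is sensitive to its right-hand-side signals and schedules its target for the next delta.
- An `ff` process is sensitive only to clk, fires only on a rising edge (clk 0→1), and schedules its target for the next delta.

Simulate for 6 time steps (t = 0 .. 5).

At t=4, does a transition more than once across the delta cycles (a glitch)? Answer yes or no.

yes

[bits: clk,b,c,d,a]
t=0: Δ0=00100 Δ1=10100 Δ2=10110 Δ3=11111 Δ4=11110 | 4Δ
t=1: Δ0=11110 Δ1=01110 | 1Δ
t=2: Δ0=01110 Δ1=11110 Δ2=11100 Δ3=10101 Δ4=10100 | 4Δ
t=3: Δ0=10100 Δ1=00100 | 1Δ
t=4: Δ0=00100 Δ1=10100 Δ2=10110 Δ3=11111 Δ4=11110 | 4Δ
t=5: Δ0=11110 Δ1=01110 | 1Δ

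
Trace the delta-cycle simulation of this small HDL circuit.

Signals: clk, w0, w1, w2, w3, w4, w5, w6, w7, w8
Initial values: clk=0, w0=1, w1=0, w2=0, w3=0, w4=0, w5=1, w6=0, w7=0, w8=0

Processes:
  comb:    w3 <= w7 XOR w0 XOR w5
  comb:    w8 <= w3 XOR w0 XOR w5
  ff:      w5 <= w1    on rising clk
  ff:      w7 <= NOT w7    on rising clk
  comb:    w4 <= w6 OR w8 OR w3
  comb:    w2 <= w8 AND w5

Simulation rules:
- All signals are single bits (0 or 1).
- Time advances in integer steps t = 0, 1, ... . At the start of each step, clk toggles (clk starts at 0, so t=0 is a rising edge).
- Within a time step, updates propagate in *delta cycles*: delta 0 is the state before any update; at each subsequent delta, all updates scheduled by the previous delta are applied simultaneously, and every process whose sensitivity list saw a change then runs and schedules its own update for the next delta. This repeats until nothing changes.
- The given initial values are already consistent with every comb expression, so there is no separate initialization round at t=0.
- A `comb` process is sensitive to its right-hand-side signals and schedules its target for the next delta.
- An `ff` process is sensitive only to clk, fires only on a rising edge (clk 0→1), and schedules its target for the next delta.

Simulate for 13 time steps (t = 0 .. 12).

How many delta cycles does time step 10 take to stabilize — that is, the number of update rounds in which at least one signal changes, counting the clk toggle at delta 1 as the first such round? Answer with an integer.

4

t0.Δ0 w5=1 w2=0 w6=0 w7=0 w3=0 w1=0 w8=0 w4=0 w0=1 clk=0
t0.Δ1 w5=1 w2=0 w6=0 w7=0 w3=0 w1=0 w8=0 w4=0 w0=1 clk=1
t0.Δ2 w5=0 w2=0 w6=0 w7=1 w3=0 w1=0 w8=0 w4=0 w0=1 clk=1
t0.Δ3 w5=0 w2=0 w6=0 w7=1 w3=0 w1=0 w8=1 w4=0 w0=1 clk=1
t0.Δ4 w5=0 w2=0 w6=0 w7=1 w3=0 w1=0 w8=1 w4=1 w0=1 clk=1
t1.Δ0 w5=0 w2=0 w6=0 w7=1 w3=0 w1=0 w8=1 w4=1 w0=1 clk=1
t1.Δ1 w5=0 w2=0 w6=0 w7=1 w3=0 w1=0 w8=1 w4=1 w0=1 clk=0
t2.Δ0 w5=0 w2=0 w6=0 w7=1 w3=0 w1=0 w8=1 w4=1 w0=1 clk=0
t2.Δ1 w5=0 w2=0 w6=0 w7=1 w3=0 w1=0 w8=1 w4=1 w0=1 clk=1
t2.Δ2 w5=0 w2=0 w6=0 w7=0 w3=0 w1=0 w8=1 w4=1 w0=1 clk=1
t2.Δ3 w5=0 w2=0 w6=0 w7=0 w3=1 w1=0 w8=1 w4=1 w0=1 clk=1
t2.Δ4 w5=0 w2=0 w6=0 w7=0 w3=1 w1=0 w8=0 w4=1 w0=1 clk=1
t3.Δ0 w5=0 w2=0 w6=0 w7=0 w3=1 w1=0 w8=0 w4=1 w0=1 clk=1
t3.Δ1 w5=0 w2=0 w6=0 w7=0 w3=1 w1=0 w8=0 w4=1 w0=1 clk=0
t4.Δ0 w5=0 w2=0 w6=0 w7=0 w3=1 w1=0 w8=0 w4=1 w0=1 clk=0
t4.Δ1 w5=0 w2=0 w6=0 w7=0 w3=1 w1=0 w8=0 w4=1 w0=1 clk=1
t4.Δ2 w5=0 w2=0 w6=0 w7=1 w3=1 w1=0 w8=0 w4=1 w0=1 clk=1
t4.Δ3 w5=0 w2=0 w6=0 w7=1 w3=0 w1=0 w8=0 w4=1 w0=1 clk=1
t4.Δ4 w5=0 w2=0 w6=0 w7=1 w3=0 w1=0 w8=1 w4=0 w0=1 clk=1
t4.Δ5 w5=0 w2=0 w6=0 w7=1 w3=0 w1=0 w8=1 w4=1 w0=1 clk=1
t5.Δ0 w5=0 w2=0 w6=0 w7=1 w3=0 w1=0 w8=1 w4=1 w0=1 clk=1
t5.Δ1 w5=0 w2=0 w6=0 w7=1 w3=0 w1=0 w8=1 w4=1 w0=1 clk=0
t6.Δ0 w5=0 w2=0 w6=0 w7=1 w3=0 w1=0 w8=1 w4=1 w0=1 clk=0
t6.Δ1 w5=0 w2=0 w6=0 w7=1 w3=0 w1=0 w8=1 w4=1 w0=1 clk=1
t6.Δ2 w5=0 w2=0 w6=0 w7=0 w3=0 w1=0 w8=1 w4=1 w0=1 clk=1
t6.Δ3 w5=0 w2=0 w6=0 w7=0 w3=1 w1=0 w8=1 w4=1 w0=1 clk=1
t6.Δ4 w5=0 w2=0 w6=0 w7=0 w3=1 w1=0 w8=0 w4=1 w0=1 clk=1
t7.Δ0 w5=0 w2=0 w6=0 w7=0 w3=1 w1=0 w8=0 w4=1 w0=1 clk=1
t7.Δ1 w5=0 w2=0 w6=0 w7=0 w3=1 w1=0 w8=0 w4=1 w0=1 clk=0
t8.Δ0 w5=0 w2=0 w6=0 w7=0 w3=1 w1=0 w8=0 w4=1 w0=1 clk=0
t8.Δ1 w5=0 w2=0 w6=0 w7=0 w3=1 w1=0 w8=0 w4=1 w0=1 clk=1
t8.Δ2 w5=0 w2=0 w6=0 w7=1 w3=1 w1=0 w8=0 w4=1 w0=1 clk=1
t8.Δ3 w5=0 w2=0 w6=0 w7=1 w3=0 w1=0 w8=0 w4=1 w0=1 clk=1
t8.Δ4 w5=0 w2=0 w6=0 w7=1 w3=0 w1=0 w8=1 w4=0 w0=1 clk=1
t8.Δ5 w5=0 w2=0 w6=0 w7=1 w3=0 w1=0 w8=1 w4=1 w0=1 clk=1
t9.Δ0 w5=0 w2=0 w6=0 w7=1 w3=0 w1=0 w8=1 w4=1 w0=1 clk=1
t9.Δ1 w5=0 w2=0 w6=0 w7=1 w3=0 w1=0 w8=1 w4=1 w0=1 clk=0
t10.Δ0 w5=0 w2=0 w6=0 w7=1 w3=0 w1=0 w8=1 w4=1 w0=1 clk=0
t10.Δ1 w5=0 w2=0 w6=0 w7=1 w3=0 w1=0 w8=1 w4=1 w0=1 clk=1
t10.Δ2 w5=0 w2=0 w6=0 w7=0 w3=0 w1=0 w8=1 w4=1 w0=1 clk=1
t10.Δ3 w5=0 w2=0 w6=0 w7=0 w3=1 w1=0 w8=1 w4=1 w0=1 clk=1
t10.Δ4 w5=0 w2=0 w6=0 w7=0 w3=1 w1=0 w8=0 w4=1 w0=1 clk=1
t11.Δ0 w5=0 w2=0 w6=0 w7=0 w3=1 w1=0 w8=0 w4=1 w0=1 clk=1
t11.Δ1 w5=0 w2=0 w6=0 w7=0 w3=1 w1=0 w8=0 w4=1 w0=1 clk=0
t12.Δ0 w5=0 w2=0 w6=0 w7=0 w3=1 w1=0 w8=0 w4=1 w0=1 clk=0
t12.Δ1 w5=0 w2=0 w6=0 w7=0 w3=1 w1=0 w8=0 w4=1 w0=1 clk=1
t12.Δ2 w5=0 w2=0 w6=0 w7=1 w3=1 w1=0 w8=0 w4=1 w0=1 clk=1
t12.Δ3 w5=0 w2=0 w6=0 w7=1 w3=0 w1=0 w8=0 w4=1 w0=1 clk=1
t12.Δ4 w5=0 w2=0 w6=0 w7=1 w3=0 w1=0 w8=1 w4=0 w0=1 clk=1
t12.Δ5 w5=0 w2=0 w6=0 w7=1 w3=0 w1=0 w8=1 w4=1 w0=1 clk=1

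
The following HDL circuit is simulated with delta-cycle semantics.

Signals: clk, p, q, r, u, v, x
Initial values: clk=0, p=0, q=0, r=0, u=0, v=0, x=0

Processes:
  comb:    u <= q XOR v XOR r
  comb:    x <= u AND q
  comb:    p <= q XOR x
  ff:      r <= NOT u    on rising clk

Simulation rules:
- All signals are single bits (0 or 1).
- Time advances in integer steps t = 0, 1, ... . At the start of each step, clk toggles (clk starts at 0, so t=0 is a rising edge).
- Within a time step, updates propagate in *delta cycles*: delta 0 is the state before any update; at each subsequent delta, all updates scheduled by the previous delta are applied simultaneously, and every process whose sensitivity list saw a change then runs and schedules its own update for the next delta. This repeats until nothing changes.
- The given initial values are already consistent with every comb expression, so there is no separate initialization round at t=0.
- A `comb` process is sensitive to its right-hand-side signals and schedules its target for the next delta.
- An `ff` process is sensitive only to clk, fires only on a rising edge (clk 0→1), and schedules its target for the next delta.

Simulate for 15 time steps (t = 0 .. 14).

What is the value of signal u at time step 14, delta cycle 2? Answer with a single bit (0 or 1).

1

t=0 Δ0: clk=0 q=0 x=0 r=0 u=0 v=0 p=0
  Δ1: clk:0→1
  Δ2: r:0→1
  Δ3: u:0→1
  (3Δ to stable)
t=1 Δ0: clk=1 q=0 x=0 r=1 u=1 v=0 p=0
  Δ1: clk:1→0
  (1Δ to stable)
t=2 Δ0: clk=0 q=0 x=0 r=1 u=1 v=0 p=0
  Δ1: clk:0→1
  Δ2: r:1→0
  Δ3: u:1→0
  (3Δ to stable)
t=3 Δ0: clk=1 q=0 x=0 r=0 u=0 v=0 p=0
  Δ1: clk:1→0
  (1Δ to stable)
t=4 Δ0: clk=0 q=0 x=0 r=0 u=0 v=0 p=0
  Δ1: clk:0→1
  Δ2: r:0→1
  Δ3: u:0→1
  (3Δ to stable)
t=5 Δ0: clk=1 q=0 x=0 r=1 u=1 v=0 p=0
  Δ1: clk:1→0
  (1Δ to stable)
t=6 Δ0: clk=0 q=0 x=0 r=1 u=1 v=0 p=0
  Δ1: clk:0→1
  Δ2: r:1→0
  Δ3: u:1→0
  (3Δ to stable)
t=7 Δ0: clk=1 q=0 x=0 r=0 u=0 v=0 p=0
  Δ1: clk:1→0
  (1Δ to stable)
t=8 Δ0: clk=0 q=0 x=0 r=0 u=0 v=0 p=0
  Δ1: clk:0→1
  Δ2: r:0→1
  Δ3: u:0→1
  (3Δ to stable)
t=9 Δ0: clk=1 q=0 x=0 r=1 u=1 v=0 p=0
  Δ1: clk:1→0
  (1Δ to stable)
t=10 Δ0: clk=0 q=0 x=0 r=1 u=1 v=0 p=0
  Δ1: clk:0→1
  Δ2: r:1→0
  Δ3: u:1→0
  (3Δ to stable)
t=11 Δ0: clk=1 q=0 x=0 r=0 u=0 v=0 p=0
  Δ1: clk:1→0
  (1Δ to stable)
t=12 Δ0: clk=0 q=0 x=0 r=0 u=0 v=0 p=0
  Δ1: clk:0→1
  Δ2: r:0→1
  Δ3: u:0→1
  (3Δ to stable)
t=13 Δ0: clk=1 q=0 x=0 r=1 u=1 v=0 p=0
  Δ1: clk:1→0
  (1Δ to stable)
t=14 Δ0: clk=0 q=0 x=0 r=1 u=1 v=0 p=0
  Δ1: clk:0→1
  Δ2: r:1→0
  Δ3: u:1→0
  (3Δ to stable)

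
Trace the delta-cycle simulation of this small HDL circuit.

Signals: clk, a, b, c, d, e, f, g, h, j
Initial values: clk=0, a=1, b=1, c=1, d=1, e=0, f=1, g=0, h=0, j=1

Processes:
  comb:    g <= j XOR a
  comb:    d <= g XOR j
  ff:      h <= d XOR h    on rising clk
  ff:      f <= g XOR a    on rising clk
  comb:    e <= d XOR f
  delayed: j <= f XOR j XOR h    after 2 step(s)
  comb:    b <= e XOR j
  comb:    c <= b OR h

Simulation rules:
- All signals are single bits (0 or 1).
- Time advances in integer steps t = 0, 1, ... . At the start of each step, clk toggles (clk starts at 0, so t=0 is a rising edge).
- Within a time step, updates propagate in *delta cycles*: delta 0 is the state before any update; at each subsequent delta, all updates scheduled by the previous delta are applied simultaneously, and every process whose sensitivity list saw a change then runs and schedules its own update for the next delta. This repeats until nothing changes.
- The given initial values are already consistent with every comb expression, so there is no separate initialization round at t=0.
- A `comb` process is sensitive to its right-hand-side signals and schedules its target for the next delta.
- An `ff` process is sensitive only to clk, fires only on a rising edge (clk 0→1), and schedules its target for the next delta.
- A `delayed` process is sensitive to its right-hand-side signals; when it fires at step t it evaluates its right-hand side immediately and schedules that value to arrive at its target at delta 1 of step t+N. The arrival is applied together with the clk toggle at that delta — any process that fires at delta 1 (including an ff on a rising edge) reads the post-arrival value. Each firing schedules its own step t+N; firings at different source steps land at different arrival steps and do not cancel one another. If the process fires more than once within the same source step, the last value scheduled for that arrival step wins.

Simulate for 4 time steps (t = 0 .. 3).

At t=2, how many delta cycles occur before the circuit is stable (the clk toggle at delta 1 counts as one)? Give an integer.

t=0 Δ0: d=1 clk=0 e=0 a=1 f=1 b=1 h=0 c=1 j=1 g=0
  Δ1: clk:0→1
  Δ2: h:0→1
  (2Δ to stable)
t=1 Δ0: d=1 clk=1 e=0 a=1 f=1 b=1 h=1 c=1 j=1 g=0
  Δ1: clk:1→0
  (1Δ to stable)
t=2 Δ0: d=1 clk=0 e=0 a=1 f=1 b=1 h=1 c=1 j=1 g=0
  Δ1: clk:0→1
  Δ2: h:1→0
  (2Δ to stable)
t=3 Δ0: d=1 clk=1 e=0 a=1 f=1 b=1 h=0 c=1 j=1 g=0
  Δ1: clk:1→0
  (1Δ to stable)

2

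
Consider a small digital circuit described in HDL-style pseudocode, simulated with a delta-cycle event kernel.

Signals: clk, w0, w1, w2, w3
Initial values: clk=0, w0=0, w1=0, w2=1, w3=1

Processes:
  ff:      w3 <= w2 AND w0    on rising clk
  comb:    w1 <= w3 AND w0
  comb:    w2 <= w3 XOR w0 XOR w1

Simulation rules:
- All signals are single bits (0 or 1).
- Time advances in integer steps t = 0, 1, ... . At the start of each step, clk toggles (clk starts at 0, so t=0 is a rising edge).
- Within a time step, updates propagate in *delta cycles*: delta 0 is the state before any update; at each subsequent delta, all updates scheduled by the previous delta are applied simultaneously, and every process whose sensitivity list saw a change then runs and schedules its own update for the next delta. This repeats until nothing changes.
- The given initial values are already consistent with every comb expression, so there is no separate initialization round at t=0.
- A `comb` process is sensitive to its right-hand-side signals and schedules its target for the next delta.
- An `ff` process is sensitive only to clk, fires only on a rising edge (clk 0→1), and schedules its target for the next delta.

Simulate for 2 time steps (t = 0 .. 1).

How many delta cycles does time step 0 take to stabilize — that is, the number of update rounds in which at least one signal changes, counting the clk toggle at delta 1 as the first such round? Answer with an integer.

t=0 Δ0: w1=0 w0=0 w3=1 w2=1 clk=0
  Δ1: clk:0→1
  Δ2: w3:1→0
  Δ3: w2:1→0
  (3Δ to stable)
t=1 Δ0: w1=0 w0=0 w3=0 w2=0 clk=1
  Δ1: clk:1→0
  (1Δ to stable)

3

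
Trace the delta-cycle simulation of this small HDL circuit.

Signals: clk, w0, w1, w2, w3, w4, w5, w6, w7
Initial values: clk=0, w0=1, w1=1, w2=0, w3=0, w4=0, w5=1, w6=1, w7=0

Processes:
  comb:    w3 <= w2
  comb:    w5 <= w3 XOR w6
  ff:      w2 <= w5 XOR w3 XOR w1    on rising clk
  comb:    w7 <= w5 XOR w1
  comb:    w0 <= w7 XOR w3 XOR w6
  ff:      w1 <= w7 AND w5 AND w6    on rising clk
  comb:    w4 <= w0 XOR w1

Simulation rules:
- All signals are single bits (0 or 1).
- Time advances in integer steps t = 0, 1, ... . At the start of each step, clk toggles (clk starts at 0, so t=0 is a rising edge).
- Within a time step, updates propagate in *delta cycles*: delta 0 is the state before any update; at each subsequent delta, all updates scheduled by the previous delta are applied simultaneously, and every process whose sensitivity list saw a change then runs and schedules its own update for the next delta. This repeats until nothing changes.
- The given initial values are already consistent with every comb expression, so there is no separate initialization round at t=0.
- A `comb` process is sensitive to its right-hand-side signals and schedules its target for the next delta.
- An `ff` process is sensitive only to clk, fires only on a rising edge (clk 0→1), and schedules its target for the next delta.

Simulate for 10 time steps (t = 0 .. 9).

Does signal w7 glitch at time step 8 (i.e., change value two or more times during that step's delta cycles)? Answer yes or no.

yes

[bits: w6,w2,clk,w5,w0,w7,w1,w4,w3]
t=0: Δ0=100110100 Δ1=101110100 Δ2=101110000 Δ3=101111010 Δ4=101101010 Δ5=101101000 | 5Δ
t=1: Δ0=101101000 Δ1=100101000 | 1Δ
t=2: Δ0=100101000 Δ1=101101000 Δ2=111101100 Δ3=111100111 Δ4=111000111 Δ5=111001111 Δ6=111011111 Δ7=111011101 | 7Δ
t=3: Δ0=111011101 Δ1=110011101 | 1Δ
t=4: Δ0=110011101 Δ1=111011101 Δ2=101011001 Δ3=101010010 Δ4=101110010 Δ5=101111010 Δ6=101101010 Δ7=101101000 | 7Δ
t=5: Δ0=101101000 Δ1=100101000 | 1Δ
t=6: Δ0=100101000 Δ1=101101000 Δ2=111101100 Δ3=111100111 Δ4=111000111 Δ5=111001111 Δ6=111011111 Δ7=111011101 | 7Δ
t=7: Δ0=111011101 Δ1=110011101 | 1Δ
t=8: Δ0=110011101 Δ1=111011101 Δ2=101011001 Δ3=101010010 Δ4=101110010 Δ5=101111010 Δ6=101101010 Δ7=101101000 | 7Δ
t=9: Δ0=101101000 Δ1=100101000 | 1Δ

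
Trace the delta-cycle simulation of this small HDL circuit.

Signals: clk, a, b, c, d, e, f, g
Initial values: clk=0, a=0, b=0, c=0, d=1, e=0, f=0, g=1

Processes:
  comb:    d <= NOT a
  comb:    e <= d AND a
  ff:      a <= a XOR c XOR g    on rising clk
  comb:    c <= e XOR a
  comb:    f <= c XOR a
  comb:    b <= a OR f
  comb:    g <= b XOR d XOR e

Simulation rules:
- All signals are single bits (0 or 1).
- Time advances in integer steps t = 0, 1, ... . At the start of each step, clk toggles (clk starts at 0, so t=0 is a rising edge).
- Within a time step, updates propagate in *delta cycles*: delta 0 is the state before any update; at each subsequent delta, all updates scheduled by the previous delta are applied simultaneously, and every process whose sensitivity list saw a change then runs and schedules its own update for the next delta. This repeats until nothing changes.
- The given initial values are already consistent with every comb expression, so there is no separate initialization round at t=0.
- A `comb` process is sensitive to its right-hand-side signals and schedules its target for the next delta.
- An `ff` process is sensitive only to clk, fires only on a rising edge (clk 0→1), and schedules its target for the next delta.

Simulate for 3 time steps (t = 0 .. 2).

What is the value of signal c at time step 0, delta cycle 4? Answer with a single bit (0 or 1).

0

t0.Δ0 b=0 c=0 g=1 d=1 a=0 f=0 e=0 clk=0
t0.Δ1 b=0 c=0 g=1 d=1 a=0 f=0 e=0 clk=1
t0.Δ2 b=0 c=0 g=1 d=1 a=1 f=0 e=0 clk=1
t0.Δ3 b=1 c=1 g=1 d=0 a=1 f=1 e=1 clk=1
t0.Δ4 b=1 c=0 g=0 d=0 a=1 f=0 e=0 clk=1
t0.Δ5 b=1 c=1 g=1 d=0 a=1 f=1 e=0 clk=1
t0.Δ6 b=1 c=1 g=1 d=0 a=1 f=0 e=0 clk=1
t1.Δ0 b=1 c=1 g=1 d=0 a=1 f=0 e=0 clk=1
t1.Δ1 b=1 c=1 g=1 d=0 a=1 f=0 e=0 clk=0
t2.Δ0 b=1 c=1 g=1 d=0 a=1 f=0 e=0 clk=0
t2.Δ1 b=1 c=1 g=1 d=0 a=1 f=0 e=0 clk=1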